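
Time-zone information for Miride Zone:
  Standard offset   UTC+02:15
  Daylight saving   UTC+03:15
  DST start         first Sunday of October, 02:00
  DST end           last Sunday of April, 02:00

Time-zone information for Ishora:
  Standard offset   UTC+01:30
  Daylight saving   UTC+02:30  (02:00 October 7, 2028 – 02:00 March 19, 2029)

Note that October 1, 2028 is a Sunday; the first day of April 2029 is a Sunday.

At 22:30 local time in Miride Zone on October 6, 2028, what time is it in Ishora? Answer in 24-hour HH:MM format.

20:45

1 October 2028 is a Sunday, so the first Sunday is October 1.
1 April 2029 is a Sunday, so Sundays fall on 1, 8, 15, 22, 29; the last is April 29.
October 6, 2028 lies within the daylight-saving period (1 October 2028 – 29 April 2029), so Miride Zone is on daylight time, UTC+03:15.
22:30 Miride Zone − 3h15m = 19:15 UTC.
At the standard offset (UTC+01:30), 19:15 UTC + 1h30m = 20:45 Ishora standard time.
The standard-time date in Ishora, October 6, 2028, does not fall between 7 October 2028 and 19 March 2029, so daylight saving is not in effect and Ishora is at UTC+01:30.
19:15 UTC + 1h30m = 20:45 Ishora.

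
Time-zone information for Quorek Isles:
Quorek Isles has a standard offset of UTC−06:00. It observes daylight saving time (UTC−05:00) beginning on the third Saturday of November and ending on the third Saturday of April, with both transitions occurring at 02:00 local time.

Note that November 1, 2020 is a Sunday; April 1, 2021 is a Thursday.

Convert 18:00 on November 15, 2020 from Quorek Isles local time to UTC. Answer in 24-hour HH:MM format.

1 November 2020 is a Sunday, so the first Saturday is November 7 and the third is November 21.
1 April 2021 is a Thursday, so the first Saturday is April 3 and the third is April 17.
Daylight saving runs 21 November 2020 – 17 April 2021; November 15, 2020 is outside that window, so Quorek Isles is on standard time at UTC−06:00.
18:00 local + 6h = 00:00 UTC (rolling into the next day, 16 November 2020).

00:00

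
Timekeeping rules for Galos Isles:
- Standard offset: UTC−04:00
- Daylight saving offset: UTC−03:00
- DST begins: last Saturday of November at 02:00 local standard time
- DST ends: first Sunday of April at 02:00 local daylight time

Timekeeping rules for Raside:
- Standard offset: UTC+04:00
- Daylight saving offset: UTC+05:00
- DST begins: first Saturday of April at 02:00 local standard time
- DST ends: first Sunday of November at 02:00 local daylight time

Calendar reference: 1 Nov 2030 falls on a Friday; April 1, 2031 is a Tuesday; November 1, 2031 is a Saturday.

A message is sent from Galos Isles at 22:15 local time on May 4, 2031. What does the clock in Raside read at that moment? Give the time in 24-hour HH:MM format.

1 November 2030 is a Friday, so Saturdays fall on 2, 9, 16, 23, 30; the last is November 30.
1 April 2031 is a Tuesday, so the first Sunday is April 6.
Daylight saving runs 30 November 2030 – 6 April 2031; May 4, 2031 is outside that window, so Galos Isles is on standard time at UTC−04:00.
22:15 Galos Isles + 4h = 02:15 UTC (rolling into the next day, 5 May 2031).
1 April 2031 is a Tuesday, so the first Saturday is April 5.
1 November 2031 is a Saturday, so the first Sunday is November 2.
At the standard offset (UTC+04:00), 02:15 UTC + 4h = 06:15 Raside standard time.
The standard-time date in Raside, May 5, 2031, falls between 5 April and 2 November, so daylight saving is in effect and Raside is at UTC+05:00.
02:15 UTC + 5h = 07:15 Raside.

07:15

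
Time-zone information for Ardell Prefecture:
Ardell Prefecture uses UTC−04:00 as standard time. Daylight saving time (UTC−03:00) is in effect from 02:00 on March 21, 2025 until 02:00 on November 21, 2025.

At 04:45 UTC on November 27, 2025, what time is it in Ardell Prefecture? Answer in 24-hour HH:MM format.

At the standard offset (UTC−04:00), 04:45 UTC − 4h = 00:45 Ardell Prefecture standard time.
Daylight saving runs 21 March – 21 November; the standard-time date in Ardell Prefecture, November 27, 2025, is outside that window, so Ardell Prefecture is on standard time at UTC−04:00.
04:45 UTC − 4h = 00:45 local.

00:45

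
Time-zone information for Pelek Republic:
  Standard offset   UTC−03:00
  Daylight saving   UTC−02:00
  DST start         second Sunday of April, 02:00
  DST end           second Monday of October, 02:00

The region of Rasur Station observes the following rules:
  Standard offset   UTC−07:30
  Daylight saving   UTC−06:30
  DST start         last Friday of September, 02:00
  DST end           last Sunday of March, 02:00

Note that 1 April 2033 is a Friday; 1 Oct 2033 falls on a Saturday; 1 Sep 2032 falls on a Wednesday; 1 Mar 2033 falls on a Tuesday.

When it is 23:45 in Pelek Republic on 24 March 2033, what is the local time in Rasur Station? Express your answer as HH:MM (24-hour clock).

1 April 2033 is a Friday, so the first Sunday is April 3 and the second is April 10.
1 October 2033 is a Saturday, so the first Monday is October 3 and the second is October 10.
24 March 2033 is outside the daylight-saving period (10 April – 10 October), so Pelek Republic is on standard time, UTC−03:00.
23:45 Pelek Republic + 3h = 02:45 UTC (rolling into the next day, 25 March 2033).
1 September 2032 is a Wednesday, so Fridays fall on 3, 10, 17, 24; the last is September 24.
1 March 2033 is a Tuesday, so Sundays fall on 6, 13, 20, 27; the last is March 27.
At the standard offset (UTC−07:30), 02:45 UTC − 7h30m = 19:15 Rasur Station standard time (rolling into the previous day, 24 March 2033).
The standard-time date in Rasur Station, 24 March 2033, falls between 24 September 2032 and 27 March 2033, so daylight saving is in effect and Rasur Station is at UTC−06:30.
02:45 UTC − 6h30m = 20:15 Rasur Station (rolling into the previous day, 24 March 2033).

20:15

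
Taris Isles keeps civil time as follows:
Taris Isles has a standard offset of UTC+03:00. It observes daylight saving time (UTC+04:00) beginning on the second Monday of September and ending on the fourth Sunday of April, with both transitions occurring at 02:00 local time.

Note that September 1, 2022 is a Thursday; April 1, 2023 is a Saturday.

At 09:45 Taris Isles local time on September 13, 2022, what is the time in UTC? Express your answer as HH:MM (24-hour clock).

1 September 2022 is a Thursday, so the first Monday is September 5 and the second is September 12.
1 April 2023 is a Saturday, so the first Sunday is April 2 and the fourth is April 23.
Daylight saving runs 12 September 2022 – 23 April 2023; September 13, 2022 is inside that window, so Taris Isles is at UTC+04:00.
09:45 local − 4h = 05:45 UTC.

05:45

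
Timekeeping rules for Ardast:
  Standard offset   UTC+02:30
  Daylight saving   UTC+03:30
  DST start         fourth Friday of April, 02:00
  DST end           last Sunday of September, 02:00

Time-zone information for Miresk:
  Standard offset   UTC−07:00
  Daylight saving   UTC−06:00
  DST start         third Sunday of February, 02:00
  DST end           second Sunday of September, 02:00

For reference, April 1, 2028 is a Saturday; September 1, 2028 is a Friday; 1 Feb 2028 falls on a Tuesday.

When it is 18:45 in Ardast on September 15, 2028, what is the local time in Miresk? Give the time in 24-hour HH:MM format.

08:15

1 April 2028 is a Saturday, so the first Friday is April 7 and the fourth is April 28.
1 September 2028 is a Friday, so Sundays fall on 3, 10, 17, 24; the last is September 24.
September 15, 2028 falls between 28 April and 24 September, so daylight saving is in effect and Ardast is at UTC+03:30.
18:45 Ardast − 3h30m = 15:15 UTC.
1 February 2028 is a Tuesday, so the first Sunday is February 6 and the third is February 20.
1 September 2028 is a Friday, so the first Sunday is September 3 and the second is September 10.
At the standard offset (UTC−07:00), 15:15 UTC − 7h = 08:15 Miresk standard time.
The standard-time date in Miresk, September 15, 2028, does not fall between 20 February and 10 September, so daylight saving is not in effect and Miresk is at UTC−07:00.
15:15 UTC − 7h = 08:15 Miresk.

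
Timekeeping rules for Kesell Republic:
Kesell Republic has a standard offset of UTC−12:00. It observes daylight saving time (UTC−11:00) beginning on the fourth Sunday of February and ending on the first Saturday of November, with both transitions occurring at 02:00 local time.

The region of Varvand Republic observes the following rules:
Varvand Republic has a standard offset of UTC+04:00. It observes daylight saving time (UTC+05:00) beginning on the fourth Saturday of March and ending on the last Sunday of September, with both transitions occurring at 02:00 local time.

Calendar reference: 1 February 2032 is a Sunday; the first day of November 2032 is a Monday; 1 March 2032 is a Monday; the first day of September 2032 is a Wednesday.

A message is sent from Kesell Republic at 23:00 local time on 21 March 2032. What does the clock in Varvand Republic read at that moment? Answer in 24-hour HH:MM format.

14:00

1 February 2032 is a Sunday, so the first Sunday is February 1 and the fourth is February 22.
1 November 2032 is a Monday, so the first Saturday is November 6.
Daylight saving runs 22 February – 6 November; 21 March 2032 is inside that window, so Kesell Republic is at UTC−11:00.
23:00 Kesell Republic + 11h = 10:00 UTC (rolling into the next day, 22 March 2032).
1 March 2032 is a Monday, so the first Saturday is March 6 and the fourth is March 27.
1 September 2032 is a Wednesday, so Sundays fall on 5, 12, 19, 26; the last is September 26.
At the standard offset (UTC+04:00), 10:00 UTC + 4h = 14:00 Varvand Republic standard time.
Daylight saving runs 27 March – 26 September; the standard-time date in Varvand Republic, 22 March 2032, is outside that window, so Varvand Republic is on standard time at UTC+04:00.
10:00 UTC + 4h = 14:00 Varvand Republic.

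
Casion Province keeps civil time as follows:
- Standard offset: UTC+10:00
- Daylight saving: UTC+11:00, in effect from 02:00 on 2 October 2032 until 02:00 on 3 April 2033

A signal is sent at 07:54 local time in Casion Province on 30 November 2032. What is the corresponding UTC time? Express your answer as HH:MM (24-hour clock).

20:54

30 November 2032 lies within the daylight-saving period (2 October 2032 – 3 April 2033), so Casion Province is on daylight time, UTC+11:00.
07:54 local − 11h = 20:54 UTC (rolling into the previous day, 29 November 2032).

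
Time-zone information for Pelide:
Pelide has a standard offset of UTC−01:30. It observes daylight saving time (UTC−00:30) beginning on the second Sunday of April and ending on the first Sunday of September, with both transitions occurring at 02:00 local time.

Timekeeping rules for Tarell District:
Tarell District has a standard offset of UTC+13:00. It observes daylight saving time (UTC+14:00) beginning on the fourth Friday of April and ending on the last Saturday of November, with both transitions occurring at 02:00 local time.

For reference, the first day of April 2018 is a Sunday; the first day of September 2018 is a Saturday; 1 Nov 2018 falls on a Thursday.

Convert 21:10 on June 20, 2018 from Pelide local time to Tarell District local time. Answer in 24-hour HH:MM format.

11:40

1 April 2018 is a Sunday, so the first Sunday is April 1 and the second is April 8.
1 September 2018 is a Saturday, so the first Sunday is September 2.
June 20, 2018 falls between 8 April and 2 September, so daylight saving is in effect and Pelide is at UTC−00:30.
21:10 Pelide + 0h30m = 21:40 UTC.
1 April 2018 is a Sunday, so the first Friday is April 6 and the fourth is April 27.
1 November 2018 is a Thursday, so Saturdays fall on 3, 10, 17, 24; the last is November 24.
At the standard offset (UTC+13:00), 21:40 UTC + 13h = 10:40 Tarell District standard time (rolling into the next day, 21 June 2018).
Daylight saving runs 27 April – 24 November; the standard-time date in Tarell District, June 21, 2018, is inside that window, so Tarell District is at UTC+14:00.
21:40 UTC + 14h = 11:40 Tarell District (rolling into the next day, 21 June 2018).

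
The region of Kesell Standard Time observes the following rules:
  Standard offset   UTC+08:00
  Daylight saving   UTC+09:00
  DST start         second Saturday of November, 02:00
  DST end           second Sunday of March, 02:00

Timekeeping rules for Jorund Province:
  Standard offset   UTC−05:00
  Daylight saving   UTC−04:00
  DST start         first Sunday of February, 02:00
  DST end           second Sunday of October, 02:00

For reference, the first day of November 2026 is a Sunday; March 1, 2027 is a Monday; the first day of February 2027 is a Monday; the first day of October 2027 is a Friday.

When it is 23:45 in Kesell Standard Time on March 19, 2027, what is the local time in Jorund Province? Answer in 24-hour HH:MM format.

11:45

1 November 2026 is a Sunday, so the first Saturday is November 7 and the second is November 14.
1 March 2027 is a Monday, so the first Sunday is March 7 and the second is March 14.
March 19, 2027 is outside the daylight-saving period (14 November 2026 – 14 March 2027), so Kesell Standard Time is on standard time, UTC+08:00.
23:45 Kesell Standard Time − 8h = 15:45 UTC.
1 February 2027 is a Monday, so the first Sunday is February 7.
1 October 2027 is a Friday, so the first Sunday is October 3 and the second is October 10.
At the standard offset (UTC−05:00), 15:45 UTC − 5h = 10:45 Jorund Province standard time.
Daylight saving runs 7 February – 10 October; the standard-time date in Jorund Province, March 19, 2027, is inside that window, so Jorund Province is at UTC−04:00.
15:45 UTC − 4h = 11:45 Jorund Province.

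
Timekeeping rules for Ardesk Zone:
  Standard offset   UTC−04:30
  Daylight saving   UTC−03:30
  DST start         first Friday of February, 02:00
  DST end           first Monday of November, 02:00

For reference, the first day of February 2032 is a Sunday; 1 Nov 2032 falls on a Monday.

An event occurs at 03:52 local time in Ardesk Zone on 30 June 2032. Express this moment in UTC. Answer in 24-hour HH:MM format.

07:22

1 February 2032 is a Sunday, so the first Friday is February 6.
1 November 2032 is a Monday, so the first Monday is November 1.
30 June 2032 lies within the daylight-saving period (6 February – 1 November), so Ardesk Zone is on daylight time, UTC−03:30.
03:52 local + 3h30m = 07:22 UTC.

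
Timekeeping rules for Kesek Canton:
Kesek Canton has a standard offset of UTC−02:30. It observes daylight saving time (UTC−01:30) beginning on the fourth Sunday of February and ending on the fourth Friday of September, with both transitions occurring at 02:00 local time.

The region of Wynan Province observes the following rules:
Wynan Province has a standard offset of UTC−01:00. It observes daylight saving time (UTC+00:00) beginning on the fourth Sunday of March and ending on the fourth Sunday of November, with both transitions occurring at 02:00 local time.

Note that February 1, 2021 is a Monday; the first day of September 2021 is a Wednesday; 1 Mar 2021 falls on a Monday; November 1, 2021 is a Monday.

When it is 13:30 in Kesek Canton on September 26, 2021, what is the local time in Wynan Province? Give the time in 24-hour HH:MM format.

1 February 2021 is a Monday, so the first Sunday is February 7 and the fourth is February 28.
1 September 2021 is a Wednesday, so the first Friday is September 3 and the fourth is September 24.
September 26, 2021 is outside the daylight-saving period (28 February – 24 September), so Kesek Canton is on standard time, UTC−02:30.
13:30 Kesek Canton + 2h30m = 16:00 UTC.
1 March 2021 is a Monday, so the first Sunday is March 7 and the fourth is March 28.
1 November 2021 is a Monday, so the first Sunday is November 7 and the fourth is November 28.
At the standard offset (UTC−01:00), 16:00 UTC − 1h = 15:00 Wynan Province standard time.
The standard-time date in Wynan Province, September 26, 2021, lies within the daylight-saving period (28 March – 28 November), so Wynan Province is on daylight time, UTC+00:00.
16:00 UTC + 0h = 16:00 Wynan Province.

16:00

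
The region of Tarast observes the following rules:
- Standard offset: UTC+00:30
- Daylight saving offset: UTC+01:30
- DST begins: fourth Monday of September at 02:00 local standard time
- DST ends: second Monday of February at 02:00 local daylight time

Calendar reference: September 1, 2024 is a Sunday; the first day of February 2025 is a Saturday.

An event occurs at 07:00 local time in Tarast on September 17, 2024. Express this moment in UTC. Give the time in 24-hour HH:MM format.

06:30

1 September 2024 is a Sunday, so the first Monday is September 2 and the fourth is September 23.
1 February 2025 is a Saturday, so the first Monday is February 3 and the second is February 10.
September 17, 2024 is outside the daylight-saving period (23 September 2024 – 10 February 2025), so Tarast is on standard time, UTC+00:30.
07:00 local − 0h30m = 06:30 UTC.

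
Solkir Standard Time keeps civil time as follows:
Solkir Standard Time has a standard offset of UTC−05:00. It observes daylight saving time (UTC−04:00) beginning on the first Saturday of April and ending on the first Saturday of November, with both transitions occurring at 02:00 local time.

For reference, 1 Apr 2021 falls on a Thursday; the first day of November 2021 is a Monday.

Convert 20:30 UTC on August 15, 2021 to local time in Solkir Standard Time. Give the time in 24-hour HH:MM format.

16:30

1 April 2021 is a Thursday, so the first Saturday is April 3.
1 November 2021 is a Monday, so the first Saturday is November 6.
At the standard offset (UTC−05:00), 20:30 UTC − 5h = 15:30 Solkir Standard Time standard time.
The standard-time date in Solkir Standard Time, August 15, 2021, falls between 3 April and 6 November, so daylight saving is in effect and Solkir Standard Time is at UTC−04:00.
20:30 UTC − 4h = 16:30 local.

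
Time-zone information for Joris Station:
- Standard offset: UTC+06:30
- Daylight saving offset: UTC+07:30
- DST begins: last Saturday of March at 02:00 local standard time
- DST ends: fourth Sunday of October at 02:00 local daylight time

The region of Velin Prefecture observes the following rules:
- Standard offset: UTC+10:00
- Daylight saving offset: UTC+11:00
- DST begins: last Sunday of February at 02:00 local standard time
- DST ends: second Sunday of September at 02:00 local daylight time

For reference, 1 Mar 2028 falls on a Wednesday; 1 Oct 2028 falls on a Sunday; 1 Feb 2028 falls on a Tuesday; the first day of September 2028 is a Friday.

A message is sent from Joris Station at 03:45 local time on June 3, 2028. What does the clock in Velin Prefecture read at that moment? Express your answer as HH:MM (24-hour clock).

1 March 2028 is a Wednesday, so Saturdays fall on 4, 11, 18, 25; the last is March 25.
1 October 2028 is a Sunday, so the first Sunday is October 1 and the fourth is October 22.
June 3, 2028 falls between 25 March and 22 October, so daylight saving is in effect and Joris Station is at UTC+07:30.
03:45 Joris Station − 7h30m = 20:15 UTC (rolling into the previous day, 2 June 2028).
1 February 2028 is a Tuesday, so Sundays fall on 6, 13, 20, 27; the last is February 27.
1 September 2028 is a Friday, so the first Sunday is September 3 and the second is September 10.
At the standard offset (UTC+10:00), 20:15 UTC + 10h = 06:15 Velin Prefecture standard time (rolling into the next day, 3 June 2028).
The standard-time date in Velin Prefecture, June 3, 2028, lies within the daylight-saving period (27 February – 10 September), so Velin Prefecture is on daylight time, UTC+11:00.
20:15 UTC + 11h = 07:15 Velin Prefecture (rolling into the next day, 3 June 2028).

07:15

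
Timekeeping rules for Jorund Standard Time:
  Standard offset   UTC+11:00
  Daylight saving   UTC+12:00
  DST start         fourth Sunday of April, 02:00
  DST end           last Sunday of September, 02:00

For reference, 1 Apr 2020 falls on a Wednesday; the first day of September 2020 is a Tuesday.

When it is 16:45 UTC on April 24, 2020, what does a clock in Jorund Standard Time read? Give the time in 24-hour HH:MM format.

03:45

1 April 2020 is a Wednesday, so the first Sunday is April 5 and the fourth is April 26.
1 September 2020 is a Tuesday, so Sundays fall on 6, 13, 20, 27; the last is September 27.
At the standard offset (UTC+11:00), 16:45 UTC + 11h = 03:45 Jorund Standard Time standard time (rolling into the next day, 25 April 2020).
The standard-time date in Jorund Standard Time, April 25, 2020, is outside the daylight-saving period (26 April – 27 September), so Jorund Standard Time is on standard time, UTC+11:00.
16:45 UTC + 11h = 03:45 local (rolling into the next day, 25 April 2020).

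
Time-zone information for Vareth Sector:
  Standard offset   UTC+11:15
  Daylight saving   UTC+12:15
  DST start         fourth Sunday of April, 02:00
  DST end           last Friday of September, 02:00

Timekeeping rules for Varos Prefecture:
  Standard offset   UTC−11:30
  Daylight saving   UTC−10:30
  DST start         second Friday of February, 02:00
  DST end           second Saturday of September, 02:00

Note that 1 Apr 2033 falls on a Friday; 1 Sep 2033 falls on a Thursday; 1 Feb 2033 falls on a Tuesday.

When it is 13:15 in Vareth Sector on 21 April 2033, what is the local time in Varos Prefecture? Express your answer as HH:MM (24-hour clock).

1 April 2033 is a Friday, so the first Sunday is April 3 and the fourth is April 24.
1 September 2033 is a Thursday, so Fridays fall on 2, 9, 16, 23, 30; the last is September 30.
21 April 2033 does not fall between 24 April and 30 September, so daylight saving is not in effect and Vareth Sector is at UTC+11:15.
13:15 Vareth Sector − 11h15m = 02:00 UTC.
1 February 2033 is a Tuesday, so the first Friday is February 4 and the second is February 11.
1 September 2033 is a Thursday, so the first Saturday is September 3 and the second is September 10.
At the standard offset (UTC−11:30), 02:00 UTC − 11h30m = 14:30 Varos Prefecture standard time (rolling into the previous day, 20 April 2033).
The standard-time date in Varos Prefecture, 20 April 2033, falls between 11 February and 10 September, so daylight saving is in effect and Varos Prefecture is at UTC−10:30.
02:00 UTC − 10h30m = 15:30 Varos Prefecture (rolling into the previous day, 20 April 2033).

15:30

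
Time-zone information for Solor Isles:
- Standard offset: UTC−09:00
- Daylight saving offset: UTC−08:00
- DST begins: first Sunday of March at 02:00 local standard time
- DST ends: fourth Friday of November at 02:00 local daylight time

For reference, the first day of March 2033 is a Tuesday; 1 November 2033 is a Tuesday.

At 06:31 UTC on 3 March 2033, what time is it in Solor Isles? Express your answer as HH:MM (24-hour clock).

1 March 2033 is a Tuesday, so the first Sunday is March 6.
1 November 2033 is a Tuesday, so the first Friday is November 4 and the fourth is November 25.
At the standard offset (UTC−09:00), 06:31 UTC − 9h = 21:31 Solor Isles standard time (rolling into the previous day, 2 March 2033).
The standard-time date in Solor Isles, 2 March 2033, is outside the daylight-saving period (6 March – 25 November), so Solor Isles is on standard time, UTC−09:00.
06:31 UTC − 9h = 21:31 local (rolling into the previous day, 2 March 2033).

21:31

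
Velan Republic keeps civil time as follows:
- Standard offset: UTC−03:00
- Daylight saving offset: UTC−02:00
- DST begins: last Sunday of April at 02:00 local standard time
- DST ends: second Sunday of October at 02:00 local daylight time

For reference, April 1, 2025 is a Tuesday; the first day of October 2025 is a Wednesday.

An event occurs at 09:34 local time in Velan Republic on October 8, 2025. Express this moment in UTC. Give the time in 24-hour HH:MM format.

1 April 2025 is a Tuesday, so Sundays fall on 6, 13, 20, 27; the last is April 27.
1 October 2025 is a Wednesday, so the first Sunday is October 5 and the second is October 12.
Daylight saving runs 27 April – 12 October; October 8, 2025 is inside that window, so Velan Republic is at UTC−02:00.
09:34 local + 2h = 11:34 UTC.

11:34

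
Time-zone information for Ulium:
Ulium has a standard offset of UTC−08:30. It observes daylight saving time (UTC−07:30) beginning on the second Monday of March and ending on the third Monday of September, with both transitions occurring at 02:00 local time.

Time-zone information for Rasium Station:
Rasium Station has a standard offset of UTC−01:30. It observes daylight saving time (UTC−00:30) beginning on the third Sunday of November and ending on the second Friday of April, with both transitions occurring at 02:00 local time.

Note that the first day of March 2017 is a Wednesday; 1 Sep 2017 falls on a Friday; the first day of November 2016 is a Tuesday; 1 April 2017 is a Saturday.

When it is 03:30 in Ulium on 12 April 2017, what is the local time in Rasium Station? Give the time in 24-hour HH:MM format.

1 March 2017 is a Wednesday, so the first Monday is March 6 and the second is March 13.
1 September 2017 is a Friday, so the first Monday is September 4 and the third is September 18.
12 April 2017 falls between 13 March and 18 September, so daylight saving is in effect and Ulium is at UTC−07:30.
03:30 Ulium + 7h30m = 11:00 UTC.
1 November 2016 is a Tuesday, so the first Sunday is November 6 and the third is November 20.
1 April 2017 is a Saturday, so the first Friday is April 7 and the second is April 14.
At the standard offset (UTC−01:30), 11:00 UTC − 1h30m = 09:30 Rasium Station standard time.
The standard-time date in Rasium Station, 12 April 2017, falls between 20 November 2016 and 14 April 2017, so daylight saving is in effect and Rasium Station is at UTC−00:30.
11:00 UTC − 0h30m = 10:30 Rasium Station.

10:30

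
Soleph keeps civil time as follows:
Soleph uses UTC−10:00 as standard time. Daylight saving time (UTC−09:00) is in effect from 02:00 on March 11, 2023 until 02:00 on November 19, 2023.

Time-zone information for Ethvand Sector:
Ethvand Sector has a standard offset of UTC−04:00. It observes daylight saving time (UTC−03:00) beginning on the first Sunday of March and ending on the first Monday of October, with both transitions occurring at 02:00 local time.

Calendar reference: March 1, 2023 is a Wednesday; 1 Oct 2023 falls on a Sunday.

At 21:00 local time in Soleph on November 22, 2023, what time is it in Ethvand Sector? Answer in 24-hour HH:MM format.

03:00

November 22, 2023 does not fall between 11 March and 19 November, so daylight saving is not in effect and Soleph is at UTC−10:00.
21:00 Soleph + 10h = 07:00 UTC (rolling into the next day, 23 November 2023).
1 March 2023 is a Wednesday, so the first Sunday is March 5.
1 October 2023 is a Sunday, so the first Monday is October 2.
At the standard offset (UTC−04:00), 07:00 UTC − 4h = 03:00 Ethvand Sector standard time.
The standard-time date in Ethvand Sector, November 23, 2023, does not fall between 5 March and 2 October, so daylight saving is not in effect and Ethvand Sector is at UTC−04:00.
07:00 UTC − 4h = 03:00 Ethvand Sector.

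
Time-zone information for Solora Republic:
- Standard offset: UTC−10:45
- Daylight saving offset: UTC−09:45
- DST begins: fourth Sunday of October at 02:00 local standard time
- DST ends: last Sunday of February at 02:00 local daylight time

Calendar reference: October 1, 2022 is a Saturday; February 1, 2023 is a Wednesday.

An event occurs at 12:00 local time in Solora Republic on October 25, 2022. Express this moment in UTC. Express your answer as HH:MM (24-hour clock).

21:45

1 October 2022 is a Saturday, so the first Sunday is October 2 and the fourth is October 23.
1 February 2023 is a Wednesday, so Sundays fall on 5, 12, 19, 26; the last is February 26.
October 25, 2022 falls between 23 October 2022 and 26 February 2023, so daylight saving is in effect and Solora Republic is at UTC−09:45.
12:00 local + 9h45m = 21:45 UTC.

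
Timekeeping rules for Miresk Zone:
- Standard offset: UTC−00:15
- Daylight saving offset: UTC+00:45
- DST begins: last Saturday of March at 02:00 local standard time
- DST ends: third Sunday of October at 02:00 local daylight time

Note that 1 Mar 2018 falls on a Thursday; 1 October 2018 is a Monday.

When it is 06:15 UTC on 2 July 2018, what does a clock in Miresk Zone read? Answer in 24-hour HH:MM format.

1 March 2018 is a Thursday, so Saturdays fall on 3, 10, 17, 24, 31; the last is March 31.
1 October 2018 is a Monday, so the first Sunday is October 7 and the third is October 21.
At the standard offset (UTC−00:15), 06:15 UTC − 0h15m = 06:00 Miresk Zone standard time.
The standard-time date in Miresk Zone, 2 July 2018, falls between 31 March and 21 October, so daylight saving is in effect and Miresk Zone is at UTC+00:45.
06:15 UTC + 0h45m = 07:00 local.

07:00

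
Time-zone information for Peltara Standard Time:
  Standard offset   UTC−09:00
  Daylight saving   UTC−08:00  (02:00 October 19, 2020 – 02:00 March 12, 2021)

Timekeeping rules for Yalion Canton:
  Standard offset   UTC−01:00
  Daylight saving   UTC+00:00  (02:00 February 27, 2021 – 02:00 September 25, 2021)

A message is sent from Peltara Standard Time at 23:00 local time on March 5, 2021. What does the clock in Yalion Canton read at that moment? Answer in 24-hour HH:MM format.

Daylight saving runs 19 October 2020 – 12 March 2021; March 5, 2021 is inside that window, so Peltara Standard Time is at UTC−08:00.
23:00 Peltara Standard Time + 8h = 07:00 UTC (rolling into the next day, 6 March 2021).
At the standard offset (UTC−01:00), 07:00 UTC − 1h = 06:00 Yalion Canton standard time.
Daylight saving runs 27 February – 25 September; the standard-time date in Yalion Canton, March 6, 2021, is inside that window, so Yalion Canton is at UTC+00:00.
07:00 UTC + 0h = 07:00 Yalion Canton.

07:00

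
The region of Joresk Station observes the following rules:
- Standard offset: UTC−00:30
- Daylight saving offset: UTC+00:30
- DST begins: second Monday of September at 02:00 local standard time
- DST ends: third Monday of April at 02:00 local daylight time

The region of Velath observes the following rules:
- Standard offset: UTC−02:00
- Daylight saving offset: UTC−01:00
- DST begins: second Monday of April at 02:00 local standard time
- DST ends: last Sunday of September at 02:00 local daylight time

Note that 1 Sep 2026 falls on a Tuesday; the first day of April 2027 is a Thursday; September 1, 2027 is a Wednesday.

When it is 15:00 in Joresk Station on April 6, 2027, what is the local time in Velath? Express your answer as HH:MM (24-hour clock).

1 September 2026 is a Tuesday, so the first Monday is September 7 and the second is September 14.
1 April 2027 is a Thursday, so the first Monday is April 5 and the third is April 19.
April 6, 2027 lies within the daylight-saving period (14 September 2026 – 19 April 2027), so Joresk Station is on daylight time, UTC+00:30.
15:00 Joresk Station − 0h30m = 14:30 UTC.
1 April 2027 is a Thursday, so the first Monday is April 5 and the second is April 12.
1 September 2027 is a Wednesday, so Sundays fall on 5, 12, 19, 26; the last is September 26.
At the standard offset (UTC−02:00), 14:30 UTC − 2h = 12:30 Velath standard time.
The standard-time date in Velath, April 6, 2027, does not fall between 12 April and 26 September, so daylight saving is not in effect and Velath is at UTC−02:00.
14:30 UTC − 2h = 12:30 Velath.

12:30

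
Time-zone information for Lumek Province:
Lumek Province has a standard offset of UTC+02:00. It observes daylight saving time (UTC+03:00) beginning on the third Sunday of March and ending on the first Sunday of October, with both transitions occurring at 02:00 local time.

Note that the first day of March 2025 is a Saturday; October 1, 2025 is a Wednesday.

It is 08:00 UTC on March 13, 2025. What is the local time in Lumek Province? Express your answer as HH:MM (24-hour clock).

10:00

1 March 2025 is a Saturday, so the first Sunday is March 2 and the third is March 16.
1 October 2025 is a Wednesday, so the first Sunday is October 5.
At the standard offset (UTC+02:00), 08:00 UTC + 2h = 10:00 Lumek Province standard time.
The standard-time date in Lumek Province, March 13, 2025, does not fall between 16 March and 5 October, so daylight saving is not in effect and Lumek Province is at UTC+02:00.
08:00 UTC + 2h = 10:00 local.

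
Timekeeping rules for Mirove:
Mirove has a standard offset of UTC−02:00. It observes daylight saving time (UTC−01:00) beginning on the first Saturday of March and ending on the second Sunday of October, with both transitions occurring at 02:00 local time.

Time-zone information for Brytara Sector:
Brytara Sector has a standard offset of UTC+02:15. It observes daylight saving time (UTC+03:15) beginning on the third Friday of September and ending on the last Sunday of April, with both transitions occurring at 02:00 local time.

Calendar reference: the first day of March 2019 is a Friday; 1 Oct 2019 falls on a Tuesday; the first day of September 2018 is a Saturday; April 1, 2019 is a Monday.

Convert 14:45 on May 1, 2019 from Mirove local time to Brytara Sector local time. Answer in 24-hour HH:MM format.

18:00

1 March 2019 is a Friday, so the first Saturday is March 2.
1 October 2019 is a Tuesday, so the first Sunday is October 6 and the second is October 13.
Daylight saving runs 2 March – 13 October; May 1, 2019 is inside that window, so Mirove is at UTC−01:00.
14:45 Mirove + 1h = 15:45 UTC.
1 September 2018 is a Saturday, so the first Friday is September 7 and the third is September 21.
1 April 2019 is a Monday, so Sundays fall on 7, 14, 21, 28; the last is April 28.
At the standard offset (UTC+02:15), 15:45 UTC + 2h15m = 18:00 Brytara Sector standard time.
Daylight saving runs 21 September 2018 – 28 April 2019; the standard-time date in Brytara Sector, May 1, 2019, is outside that window, so Brytara Sector is on standard time at UTC+02:15.
15:45 UTC + 2h15m = 18:00 Brytara Sector.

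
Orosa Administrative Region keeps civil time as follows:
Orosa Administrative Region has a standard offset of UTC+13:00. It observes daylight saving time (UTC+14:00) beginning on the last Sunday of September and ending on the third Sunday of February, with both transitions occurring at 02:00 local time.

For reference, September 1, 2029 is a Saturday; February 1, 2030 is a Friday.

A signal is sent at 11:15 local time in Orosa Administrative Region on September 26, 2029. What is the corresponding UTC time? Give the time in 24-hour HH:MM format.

1 September 2029 is a Saturday, so Sundays fall on 2, 9, 16, 23, 30; the last is September 30.
1 February 2030 is a Friday, so the first Sunday is February 3 and the third is February 17.
Daylight saving runs 30 September 2029 – 17 February 2030; September 26, 2029 is outside that window, so Orosa Administrative Region is on standard time at UTC+13:00.
11:15 local − 13h = 22:15 UTC (rolling into the previous day, 25 September 2029).

22:15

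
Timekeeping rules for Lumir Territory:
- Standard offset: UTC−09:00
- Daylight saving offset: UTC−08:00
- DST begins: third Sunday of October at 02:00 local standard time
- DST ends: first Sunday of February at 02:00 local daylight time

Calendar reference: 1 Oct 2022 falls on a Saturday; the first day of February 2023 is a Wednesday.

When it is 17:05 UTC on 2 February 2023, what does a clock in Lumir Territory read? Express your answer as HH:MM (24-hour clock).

09:05

1 October 2022 is a Saturday, so the first Sunday is October 2 and the third is October 16.
1 February 2023 is a Wednesday, so the first Sunday is February 5.
At the standard offset (UTC−09:00), 17:05 UTC − 9h = 08:05 Lumir Territory standard time.
Daylight saving runs 16 October 2022 – 5 February 2023; the standard-time date in Lumir Territory, 2 February 2023, is inside that window, so Lumir Territory is at UTC−08:00.
17:05 UTC − 8h = 09:05 local.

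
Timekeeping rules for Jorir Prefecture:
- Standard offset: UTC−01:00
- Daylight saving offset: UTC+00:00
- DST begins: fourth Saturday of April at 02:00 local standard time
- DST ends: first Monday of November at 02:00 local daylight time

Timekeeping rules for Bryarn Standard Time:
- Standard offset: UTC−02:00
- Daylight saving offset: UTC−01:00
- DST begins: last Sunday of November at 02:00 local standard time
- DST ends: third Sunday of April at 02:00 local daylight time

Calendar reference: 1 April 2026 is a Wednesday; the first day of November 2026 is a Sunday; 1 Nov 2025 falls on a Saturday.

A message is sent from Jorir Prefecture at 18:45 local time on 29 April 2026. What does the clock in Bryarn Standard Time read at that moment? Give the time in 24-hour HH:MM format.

16:45

1 April 2026 is a Wednesday, so the first Saturday is April 4 and the fourth is April 25.
1 November 2026 is a Sunday, so the first Monday is November 2.
29 April 2026 falls between 25 April and 2 November, so daylight saving is in effect and Jorir Prefecture is at UTC+00:00.
18:45 Jorir Prefecture − 0h = 18:45 UTC.
1 November 2025 is a Saturday, so Sundays fall on 2, 9, 16, 23, 30; the last is November 30.
1 April 2026 is a Wednesday, so the first Sunday is April 5 and the third is April 19.
At the standard offset (UTC−02:00), 18:45 UTC − 2h = 16:45 Bryarn Standard Time standard time.
The standard-time date in Bryarn Standard Time, 29 April 2026, is outside the daylight-saving period (30 November 2025 – 19 April 2026), so Bryarn Standard Time is on standard time, UTC−02:00.
18:45 UTC − 2h = 16:45 Bryarn Standard Time.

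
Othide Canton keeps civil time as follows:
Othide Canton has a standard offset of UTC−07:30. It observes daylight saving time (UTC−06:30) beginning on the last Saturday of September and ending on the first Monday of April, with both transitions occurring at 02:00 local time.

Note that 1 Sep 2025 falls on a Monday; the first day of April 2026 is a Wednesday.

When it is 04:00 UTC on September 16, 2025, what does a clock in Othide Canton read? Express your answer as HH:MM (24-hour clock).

1 September 2025 is a Monday, so Saturdays fall on 6, 13, 20, 27; the last is September 27.
1 April 2026 is a Wednesday, so the first Monday is April 6.
At the standard offset (UTC−07:30), 04:00 UTC − 7h30m = 20:30 Othide Canton standard time (rolling into the previous day, 15 September 2025).
The standard-time date in Othide Canton, September 15, 2025, does not fall between 27 September 2025 and 6 April 2026, so daylight saving is not in effect and Othide Canton is at UTC−07:30.
04:00 UTC − 7h30m = 20:30 local (rolling into the previous day, 15 September 2025).

20:30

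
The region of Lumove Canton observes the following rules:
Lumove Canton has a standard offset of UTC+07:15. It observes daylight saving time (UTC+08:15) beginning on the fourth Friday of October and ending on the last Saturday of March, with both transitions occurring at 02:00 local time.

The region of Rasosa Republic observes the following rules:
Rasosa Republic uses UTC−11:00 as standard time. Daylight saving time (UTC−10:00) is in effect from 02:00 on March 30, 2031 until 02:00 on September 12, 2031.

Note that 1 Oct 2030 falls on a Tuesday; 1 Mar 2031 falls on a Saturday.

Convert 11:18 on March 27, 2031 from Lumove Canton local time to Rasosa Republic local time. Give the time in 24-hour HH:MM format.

16:03

1 October 2030 is a Tuesday, so the first Friday is October 4 and the fourth is October 25.
1 March 2031 is a Saturday, so Saturdays fall on 1, 8, 15, 22, 29; the last is March 29.
March 27, 2031 falls between 25 October 2030 and 29 March 2031, so daylight saving is in effect and Lumove Canton is at UTC+08:15.
11:18 Lumove Canton − 8h15m = 03:03 UTC.
At the standard offset (UTC−11:00), 03:03 UTC − 11h = 16:03 Rasosa Republic standard time (rolling into the previous day, 26 March 2031).
The standard-time date in Rasosa Republic, March 26, 2031, is outside the daylight-saving period (30 March – 12 September), so Rasosa Republic is on standard time, UTC−11:00.
03:03 UTC − 11h = 16:03 Rasosa Republic (rolling into the previous day, 26 March 2031).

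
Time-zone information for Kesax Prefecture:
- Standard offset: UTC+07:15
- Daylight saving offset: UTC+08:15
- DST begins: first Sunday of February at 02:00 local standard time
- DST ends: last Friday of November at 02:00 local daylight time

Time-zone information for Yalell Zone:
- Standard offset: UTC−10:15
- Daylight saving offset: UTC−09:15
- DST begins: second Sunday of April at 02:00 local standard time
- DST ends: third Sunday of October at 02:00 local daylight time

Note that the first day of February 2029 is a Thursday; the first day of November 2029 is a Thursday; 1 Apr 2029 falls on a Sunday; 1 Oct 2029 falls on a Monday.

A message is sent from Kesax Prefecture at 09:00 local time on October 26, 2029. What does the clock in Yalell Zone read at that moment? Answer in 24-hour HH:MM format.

14:30

1 February 2029 is a Thursday, so the first Sunday is February 4.
1 November 2029 is a Thursday, so Fridays fall on 2, 9, 16, 23, 30; the last is November 30.
Daylight saving runs 4 February – 30 November; October 26, 2029 is inside that window, so Kesax Prefecture is at UTC+08:15.
09:00 Kesax Prefecture − 8h15m = 00:45 UTC.
1 April 2029 is a Sunday, so the first Sunday is April 1 and the second is April 8.
1 October 2029 is a Monday, so the first Sunday is October 7 and the third is October 21.
At the standard offset (UTC−10:15), 00:45 UTC − 10h15m = 14:30 Yalell Zone standard time (rolling into the previous day, 25 October 2029).
The standard-time date in Yalell Zone, October 25, 2029, is outside the daylight-saving period (8 April – 21 October), so Yalell Zone is on standard time, UTC−10:15.
00:45 UTC − 10h15m = 14:30 Yalell Zone (rolling into the previous day, 25 October 2029).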